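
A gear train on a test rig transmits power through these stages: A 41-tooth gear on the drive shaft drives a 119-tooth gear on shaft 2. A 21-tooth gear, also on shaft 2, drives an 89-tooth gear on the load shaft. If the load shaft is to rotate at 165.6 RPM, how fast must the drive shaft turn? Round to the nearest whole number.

2037 RPM

Overall ratio R = 2.9024 × 4.2381 = 12.301.
Required input speed = output speed × R = 165.6 × 12.301 = 2037 RPM.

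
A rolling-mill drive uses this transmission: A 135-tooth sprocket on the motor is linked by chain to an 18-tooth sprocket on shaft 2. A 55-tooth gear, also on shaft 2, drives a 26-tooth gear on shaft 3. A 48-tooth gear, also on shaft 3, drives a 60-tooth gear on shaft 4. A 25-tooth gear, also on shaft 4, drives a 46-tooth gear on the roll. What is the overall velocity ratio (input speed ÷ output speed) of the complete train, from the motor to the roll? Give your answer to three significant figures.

Each stage contributes driven/driver: chain 18/135 = 0.13333, gear mesh 26/55 = 0.47273, gear mesh 60/48 = 1.25, gear mesh 46/25 = 1.84.
Overall: 0.13333 × 0.47273 × 1.25 × 1.84 = 0.14497.

0.145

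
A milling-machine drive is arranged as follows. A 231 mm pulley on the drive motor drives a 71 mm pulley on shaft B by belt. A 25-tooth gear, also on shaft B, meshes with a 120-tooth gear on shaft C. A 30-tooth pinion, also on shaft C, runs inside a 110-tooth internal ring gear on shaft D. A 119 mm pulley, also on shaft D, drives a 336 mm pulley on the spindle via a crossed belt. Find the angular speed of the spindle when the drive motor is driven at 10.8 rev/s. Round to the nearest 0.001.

belt 71/231 = 0.30736 → 10.8/0.30736 = 35.138 rev/s
gear mesh 120/25 = 4.8 → 35.138/4.8 = 7.3204 rev/s
internal gear 110/30 = 3.6667 → 7.3204/3.6667 = 1.9965 rev/s
belt 336/119 = 2.8235 → 1.9965/2.8235 = 0.70709 rev/s

0.707 rev/s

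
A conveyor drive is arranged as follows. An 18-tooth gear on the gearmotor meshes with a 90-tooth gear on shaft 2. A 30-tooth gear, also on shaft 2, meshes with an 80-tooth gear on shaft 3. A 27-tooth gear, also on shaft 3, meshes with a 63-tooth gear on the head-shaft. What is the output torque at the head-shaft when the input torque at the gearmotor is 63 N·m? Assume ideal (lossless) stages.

1960 N·m

After the gear mesh (90/18): 63 × 5 = 315 N·m
After the gear mesh (80/30): 315 × 2.6667 = 840 N·m
After the gear mesh (63/27): 840 × 2.3333 = 1960 N·m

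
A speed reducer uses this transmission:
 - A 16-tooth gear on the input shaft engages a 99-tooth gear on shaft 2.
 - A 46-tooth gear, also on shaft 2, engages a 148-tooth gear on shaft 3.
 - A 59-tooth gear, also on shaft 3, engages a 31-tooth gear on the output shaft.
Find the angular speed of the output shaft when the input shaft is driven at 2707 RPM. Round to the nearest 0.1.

gear mesh 99/16 = 6.1875 → 2707/6.1875 = 437.49 RPM
gear mesh 148/46 = 3.2174 → 437.49/3.2174 = 135.98 RPM
gear mesh 31/59 = 0.52542 → 135.98/0.52542 = 258.8 RPM

258.8 RPM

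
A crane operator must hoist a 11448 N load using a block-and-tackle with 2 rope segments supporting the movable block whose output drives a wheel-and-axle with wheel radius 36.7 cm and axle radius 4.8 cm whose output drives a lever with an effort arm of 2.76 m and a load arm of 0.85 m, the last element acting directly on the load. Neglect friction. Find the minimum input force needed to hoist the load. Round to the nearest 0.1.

230.6 N

Block-and-tackle MA = number of supporting rope parts = 2.
Wheel-and-axle MA = R/r = 36.7/4.8 = 7.6458.
Lever MA = effort arm / load arm = 2.76/0.85 = 3.2471.
Combined ideal MA = 2 × 7.6458 × 3.2471 = 49.653.
Effort = load / MA = 11448 / 49.653 = 230.56 N.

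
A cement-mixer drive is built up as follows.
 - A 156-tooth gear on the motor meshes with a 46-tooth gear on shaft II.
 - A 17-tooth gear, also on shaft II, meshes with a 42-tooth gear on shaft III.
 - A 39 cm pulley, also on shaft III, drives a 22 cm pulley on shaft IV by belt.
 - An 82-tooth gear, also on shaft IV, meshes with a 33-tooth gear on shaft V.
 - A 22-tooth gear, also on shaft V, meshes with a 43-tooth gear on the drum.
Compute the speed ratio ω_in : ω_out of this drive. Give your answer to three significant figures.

Each stage contributes driven/driver: gear mesh 46/156 = 0.29487, gear mesh 42/17 = 2.4706, belt 22/39 = 0.5641, gear mesh 33/82 = 0.40244, gear mesh 43/22 = 1.9545.
Overall: 0.29487 × 2.4706 × 0.5641 × 0.40244 × 1.9545 = 0.32325.

0.323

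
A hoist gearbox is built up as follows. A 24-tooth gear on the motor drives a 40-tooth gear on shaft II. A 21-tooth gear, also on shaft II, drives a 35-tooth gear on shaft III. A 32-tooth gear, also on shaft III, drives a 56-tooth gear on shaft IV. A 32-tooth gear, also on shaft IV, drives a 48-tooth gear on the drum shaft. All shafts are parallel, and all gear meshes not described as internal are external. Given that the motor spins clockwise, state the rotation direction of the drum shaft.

clockwise

the motor → shaft II: external mesh, 1 reversal → CCW.
shaft II → shaft III: external mesh, 1 reversal → CW.
shaft III → shaft IV: external mesh, 1 reversal → CCW.
shaft IV → the drum shaft: external mesh, 1 reversal → CW.
4 reversals in total — an even number — so the drum shaft turns the same way as the motor.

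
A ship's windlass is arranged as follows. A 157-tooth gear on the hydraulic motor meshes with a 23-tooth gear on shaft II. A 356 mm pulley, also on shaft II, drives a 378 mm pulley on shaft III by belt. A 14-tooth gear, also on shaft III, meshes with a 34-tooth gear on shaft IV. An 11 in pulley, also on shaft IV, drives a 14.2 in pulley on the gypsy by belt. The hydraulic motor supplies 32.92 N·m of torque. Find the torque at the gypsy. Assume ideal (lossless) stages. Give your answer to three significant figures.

Gear mesh: ratio = 23/157 = 0.1465; torque at shaft II = 32.92 × 0.1465 = 4.8227 N·m.
Belt: ratio = 378/356 = 1.0618; torque at shaft III = 4.8227 × 1.0618 = 5.1207 N·m.
Gear mesh: ratio = 34/14 = 2.4286; torque at shaft IV = 5.1207 × 2.4286 = 12.436 N·m.
Belt: ratio = 14.2/11 = 1.2909; torque at the gypsy = 12.436 × 1.2909 = 16.054 N·m.

16.1 N·m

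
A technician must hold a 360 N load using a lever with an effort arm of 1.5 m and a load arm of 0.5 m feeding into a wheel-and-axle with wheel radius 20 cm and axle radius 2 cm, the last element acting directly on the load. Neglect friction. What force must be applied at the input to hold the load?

Lever MA = effort arm / load arm = 1.5/0.5 = 3.
Wheel-and-axle MA = R/r = 20/2 = 10.
Combined ideal MA = 3 × 10 = 30.
Effort = load / MA = 360 / 30 = 12 N.

12 N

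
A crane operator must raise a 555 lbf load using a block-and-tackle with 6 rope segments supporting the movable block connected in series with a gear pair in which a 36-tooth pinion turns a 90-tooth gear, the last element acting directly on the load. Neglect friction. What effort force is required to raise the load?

Block-and-tackle MA = number of supporting rope parts = 6.
Gear pair MA = 90/36 = 2.5.
Combined ideal MA = 6 × 2.5 = 15.
Effort = load / MA = 555 / 15 = 37 lbf.

37 lbf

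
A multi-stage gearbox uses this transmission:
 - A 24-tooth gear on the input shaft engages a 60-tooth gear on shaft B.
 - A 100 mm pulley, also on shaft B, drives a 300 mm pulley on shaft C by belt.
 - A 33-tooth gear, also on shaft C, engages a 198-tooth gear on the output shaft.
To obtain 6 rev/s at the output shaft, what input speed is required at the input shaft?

270 rev/s

Overall ratio R = 2.5 × 3 × 6 = 45.
Required input speed = output speed × R = 6 × 45 = 270 rev/s.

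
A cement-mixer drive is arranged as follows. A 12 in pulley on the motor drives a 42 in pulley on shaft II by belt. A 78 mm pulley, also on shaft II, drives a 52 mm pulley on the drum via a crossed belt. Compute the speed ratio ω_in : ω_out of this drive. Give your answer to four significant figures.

Each stage contributes driven/driver: belt 42/12 = 3.5, belt 52/78 = 0.66667.
Overall: 3.5 × 0.66667 = 2.3333.

2.333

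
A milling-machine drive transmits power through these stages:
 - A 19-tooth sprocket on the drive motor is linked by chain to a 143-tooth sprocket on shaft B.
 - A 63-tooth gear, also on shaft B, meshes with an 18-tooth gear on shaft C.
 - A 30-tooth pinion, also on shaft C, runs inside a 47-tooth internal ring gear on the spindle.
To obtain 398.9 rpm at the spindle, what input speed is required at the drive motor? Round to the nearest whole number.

1344 rpm

Overall ratio R = 7.5263 × 0.28571 × 1.5667 = 3.3689.
Required input speed = output speed × R = 398.9 × 3.3689 = 1343.9 rpm.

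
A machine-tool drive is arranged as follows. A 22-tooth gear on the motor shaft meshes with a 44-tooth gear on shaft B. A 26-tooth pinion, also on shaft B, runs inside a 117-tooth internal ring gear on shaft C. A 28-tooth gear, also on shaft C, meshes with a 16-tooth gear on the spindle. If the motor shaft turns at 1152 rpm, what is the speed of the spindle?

224 rpm

Gear mesh: ratio = 44/22 = 2, so shaft B turns at 1152 / 2 = 576 rpm.
Internal gear: ratio = 117/26 = 4.5, so shaft C turns at 576 / 4.5 = 128 rpm.
Gear mesh: ratio = 16/28 = 0.57143, so the spindle turns at 128 / 0.57143 = 224 rpm.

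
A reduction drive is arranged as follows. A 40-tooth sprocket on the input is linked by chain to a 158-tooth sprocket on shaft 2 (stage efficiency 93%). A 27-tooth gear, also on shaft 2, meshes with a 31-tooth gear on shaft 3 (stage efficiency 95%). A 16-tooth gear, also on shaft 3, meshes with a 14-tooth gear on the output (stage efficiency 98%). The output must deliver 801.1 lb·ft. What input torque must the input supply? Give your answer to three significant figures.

233 lb·ft

Overall ratio R = 3.95 × 1.1481 × 0.875 = 3.9683; overall efficiency η = 0.93 × 0.95 × 0.98 = 0.8658.
Input torque = output torque / (R × η) = 801.1 / (3.9683 × 0.8658) = 233.16 lb·ft.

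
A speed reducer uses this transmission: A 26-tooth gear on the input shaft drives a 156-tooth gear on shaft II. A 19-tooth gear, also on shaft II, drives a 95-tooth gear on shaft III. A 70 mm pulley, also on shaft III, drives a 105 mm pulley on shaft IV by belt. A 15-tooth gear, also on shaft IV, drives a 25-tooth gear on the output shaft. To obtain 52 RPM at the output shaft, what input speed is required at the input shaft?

Overall ratio R = 6 × 5 × 1.5 × 1.6667 = 75.
Required input speed = output speed × R = 52 × 75 = 3900 RPM.

3900 RPM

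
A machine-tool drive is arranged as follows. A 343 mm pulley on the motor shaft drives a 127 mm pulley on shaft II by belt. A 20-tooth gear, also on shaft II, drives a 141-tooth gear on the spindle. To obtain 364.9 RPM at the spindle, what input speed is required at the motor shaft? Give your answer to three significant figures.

Overall ratio R = 0.37026 × 7.05 = 2.6103.
Required input speed = output speed × R = 364.9 × 2.6103 = 952.52 RPM.

953 RPM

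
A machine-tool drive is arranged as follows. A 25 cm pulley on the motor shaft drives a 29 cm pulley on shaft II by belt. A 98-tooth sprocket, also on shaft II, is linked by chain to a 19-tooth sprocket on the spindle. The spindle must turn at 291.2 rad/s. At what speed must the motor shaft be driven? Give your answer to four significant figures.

Overall ratio R = 1.16 × 0.19388 = 0.2249.
Required input speed = output speed × R = 291.2 × 0.2249 = 65.49 rad/s.

65.49 rad/s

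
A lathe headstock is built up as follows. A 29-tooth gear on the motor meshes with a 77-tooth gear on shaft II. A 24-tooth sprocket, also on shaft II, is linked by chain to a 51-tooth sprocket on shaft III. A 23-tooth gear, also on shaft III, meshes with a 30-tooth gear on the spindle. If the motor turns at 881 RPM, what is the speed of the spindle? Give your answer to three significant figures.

Gear mesh: ratio = 77/29 = 2.6552, so shaft II turns at 881 / 2.6552 = 331.81 RPM.
Chain: ratio = 51/24 = 2.125, so shaft III turns at 331.81 / 2.125 = 156.14 RPM.
Gear mesh: ratio = 30/23 = 1.3043, so the spindle turns at 156.14 / 1.3043 = 119.71 RPM.

120 RPM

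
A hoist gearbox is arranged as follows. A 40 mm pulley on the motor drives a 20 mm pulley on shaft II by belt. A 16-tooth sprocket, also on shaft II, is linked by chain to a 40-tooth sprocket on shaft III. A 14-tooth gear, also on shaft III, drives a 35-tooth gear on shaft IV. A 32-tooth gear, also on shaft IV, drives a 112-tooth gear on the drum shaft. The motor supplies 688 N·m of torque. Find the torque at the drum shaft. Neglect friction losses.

belt 20/40 = 0.5 → τ = 688·0.5 = 344 N·m
chain 40/16 = 2.5 → τ = 344·2.5 = 860 N·m
gear mesh 35/14 = 2.5 → τ = 860·2.5 = 2150 N·m
gear mesh 112/32 = 3.5 → τ = 2150·3.5 = 7525 N·m

7525 N·m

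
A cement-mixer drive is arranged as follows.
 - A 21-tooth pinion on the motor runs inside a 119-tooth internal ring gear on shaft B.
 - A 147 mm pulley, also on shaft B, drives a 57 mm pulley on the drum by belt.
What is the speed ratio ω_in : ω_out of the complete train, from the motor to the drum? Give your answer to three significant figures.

2.20

Each stage contributes driven/driver: internal gear 119/21 = 5.6667, belt 57/147 = 0.38776.
Overall: 5.6667 × 0.38776 = 2.1973.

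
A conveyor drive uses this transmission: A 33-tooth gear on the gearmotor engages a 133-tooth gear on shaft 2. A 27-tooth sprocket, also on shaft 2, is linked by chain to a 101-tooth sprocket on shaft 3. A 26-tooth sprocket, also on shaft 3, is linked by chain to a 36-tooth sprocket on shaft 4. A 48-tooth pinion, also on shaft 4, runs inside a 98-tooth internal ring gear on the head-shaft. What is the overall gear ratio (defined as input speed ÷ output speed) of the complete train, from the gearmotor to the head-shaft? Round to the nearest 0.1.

Each stage contributes driven/driver: gear mesh 133/33 = 4.0303, chain 101/27 = 3.7407, chain 36/26 = 1.3846, internal gear 98/48 = 2.0417.
Overall: 4.0303 × 3.7407 × 1.3846 × 2.0417 = 42.62.

42.6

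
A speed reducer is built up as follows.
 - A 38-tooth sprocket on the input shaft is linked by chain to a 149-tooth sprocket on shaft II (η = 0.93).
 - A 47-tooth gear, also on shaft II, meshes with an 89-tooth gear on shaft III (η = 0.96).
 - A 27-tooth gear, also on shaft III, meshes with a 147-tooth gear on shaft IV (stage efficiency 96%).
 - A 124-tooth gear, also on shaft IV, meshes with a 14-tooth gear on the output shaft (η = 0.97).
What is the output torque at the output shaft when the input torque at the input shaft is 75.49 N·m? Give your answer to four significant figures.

After the chain (149/38): 75.49 × 3.9211 × 0.93 = 275.28 N·m
After the gear mesh (89/47): 275.28 × 1.8936 × 0.96 = 500.42 N·m
After the gear mesh (147/27): 500.42 × 5.4444 × 0.96 = 2615.6 N·m
After the gear mesh (14/124): 2615.6 × 0.1129 × 0.97 = 286.45 N·m

286.4 N·m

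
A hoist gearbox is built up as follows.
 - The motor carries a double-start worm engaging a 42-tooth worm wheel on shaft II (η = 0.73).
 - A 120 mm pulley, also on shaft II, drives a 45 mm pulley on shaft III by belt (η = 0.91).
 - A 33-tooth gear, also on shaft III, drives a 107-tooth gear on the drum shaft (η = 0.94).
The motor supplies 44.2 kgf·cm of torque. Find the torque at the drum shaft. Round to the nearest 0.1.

worm 42/2 = 21 → τ = 44.2·21·0.73 = 677.59 kgf·cm
belt 45/120 = 0.375 → τ = 677.59·0.375·0.91 = 231.23 kgf·cm
gear mesh 107/33 = 3.2424 → τ = 231.23·3.2424·0.94 = 704.75 kgf·cm

704.7 kgf·cm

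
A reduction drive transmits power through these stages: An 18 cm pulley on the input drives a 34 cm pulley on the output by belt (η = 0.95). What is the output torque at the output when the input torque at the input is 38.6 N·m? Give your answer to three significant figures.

69.3 N·m

Belt: ratio = 34/18 = 1.8889; torque at the output = 38.6 × 1.8889 × 0.95 = 69.266 N·m.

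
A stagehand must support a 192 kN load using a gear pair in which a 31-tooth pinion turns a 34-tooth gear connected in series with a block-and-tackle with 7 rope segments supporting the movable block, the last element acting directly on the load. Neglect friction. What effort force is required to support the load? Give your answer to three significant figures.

Gear pair MA = 34/31 = 1.0968.
Block-and-tackle MA = number of supporting rope parts = 7.
Combined ideal MA = 1.0968 × 7 = 7.6774.
Effort = load / MA = 192 / 7.6774 = 25.008 kN.

25.0 kN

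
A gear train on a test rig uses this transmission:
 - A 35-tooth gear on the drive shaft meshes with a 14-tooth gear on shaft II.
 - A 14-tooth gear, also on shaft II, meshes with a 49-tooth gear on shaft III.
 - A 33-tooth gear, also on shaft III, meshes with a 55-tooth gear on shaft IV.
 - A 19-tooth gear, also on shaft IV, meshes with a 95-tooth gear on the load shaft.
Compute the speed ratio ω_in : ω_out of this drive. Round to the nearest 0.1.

11.7

Each stage contributes driven/driver: gear mesh 14/35 = 0.4, gear mesh 49/14 = 3.5, gear mesh 55/33 = 1.6667, gear mesh 95/19 = 5.
Overall: 0.4 × 3.5 × 1.6667 × 5 = 11.667.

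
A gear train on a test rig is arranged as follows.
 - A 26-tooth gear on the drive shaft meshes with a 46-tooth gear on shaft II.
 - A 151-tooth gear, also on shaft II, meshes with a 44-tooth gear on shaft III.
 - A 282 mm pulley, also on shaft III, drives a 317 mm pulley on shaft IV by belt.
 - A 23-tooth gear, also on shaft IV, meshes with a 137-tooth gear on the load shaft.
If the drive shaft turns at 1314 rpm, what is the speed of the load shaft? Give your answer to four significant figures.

380.7 rpm

gear mesh 46/26 = 1.7692 → 1314/1.7692 = 742.7 rpm
gear mesh 44/151 = 0.29139 → 742.7/0.29139 = 2548.8 rpm
belt 317/282 = 1.1241 → 2548.8/1.1241 = 2267.4 rpm
gear mesh 137/23 = 5.9565 → 2267.4/5.9565 = 380.66 rpm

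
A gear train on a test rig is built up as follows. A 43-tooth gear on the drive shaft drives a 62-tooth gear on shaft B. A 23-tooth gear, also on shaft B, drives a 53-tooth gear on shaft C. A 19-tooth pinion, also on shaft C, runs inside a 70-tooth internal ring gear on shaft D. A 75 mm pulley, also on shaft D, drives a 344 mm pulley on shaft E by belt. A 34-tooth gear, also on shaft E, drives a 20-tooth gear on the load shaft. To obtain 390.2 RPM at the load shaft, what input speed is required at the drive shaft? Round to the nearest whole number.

12887 RPM

Overall ratio R = 1.4419 × 2.3043 × 3.6842 × 4.5867 × 0.58824 = 33.027.
Required input speed = output speed × R = 390.2 × 33.027 = 12887 RPM.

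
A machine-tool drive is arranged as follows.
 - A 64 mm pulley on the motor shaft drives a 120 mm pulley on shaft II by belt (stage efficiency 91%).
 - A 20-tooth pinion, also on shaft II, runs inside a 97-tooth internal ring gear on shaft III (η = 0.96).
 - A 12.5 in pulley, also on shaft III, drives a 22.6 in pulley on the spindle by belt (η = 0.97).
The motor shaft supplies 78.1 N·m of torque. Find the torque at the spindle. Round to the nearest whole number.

1088 N·m

After the belt (120/64): 78.1 × 1.875 × 0.91 = 133.26 N·m
After the internal gear (97/20): 133.26 × 4.85 × 0.96 = 620.45 N·m
After the belt (22.6/12.5): 620.45 × 1.808 × 0.97 = 1088.1 N·m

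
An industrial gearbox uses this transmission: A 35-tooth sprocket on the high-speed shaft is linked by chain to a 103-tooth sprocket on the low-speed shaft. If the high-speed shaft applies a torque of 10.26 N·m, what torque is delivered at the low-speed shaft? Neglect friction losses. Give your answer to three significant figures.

After the chain (103/35): 10.26 × 2.9429 = 30.194 N·m

30.2 N·m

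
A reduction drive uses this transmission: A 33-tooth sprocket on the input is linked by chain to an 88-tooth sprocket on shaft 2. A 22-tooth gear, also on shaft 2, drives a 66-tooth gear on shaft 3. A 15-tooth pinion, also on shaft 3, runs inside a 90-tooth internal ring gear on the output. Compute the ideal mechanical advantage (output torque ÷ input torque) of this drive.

48

Each stage contributes driven/driver: chain 88/33 = 2.6667, gear mesh 66/22 = 3, internal gear 90/15 = 6.
Overall: 2.6667 × 3 × 6 = 48.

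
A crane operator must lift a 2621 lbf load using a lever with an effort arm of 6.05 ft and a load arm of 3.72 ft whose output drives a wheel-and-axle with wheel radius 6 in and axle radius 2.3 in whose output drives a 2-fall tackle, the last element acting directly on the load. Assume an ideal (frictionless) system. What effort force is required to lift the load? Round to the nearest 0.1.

308.9 lbf

Lever MA = effort arm / load arm = 6.05/3.72 = 1.6263.
Wheel-and-axle MA = R/r = 6/2.3 = 2.6087.
Block-and-tackle MA = number of supporting rope parts = 2.
Combined ideal MA = 1.6263 × 2.6087 × 2 = 8.4853.
Effort = load / MA = 2621 / 8.4853 = 308.89 lbf.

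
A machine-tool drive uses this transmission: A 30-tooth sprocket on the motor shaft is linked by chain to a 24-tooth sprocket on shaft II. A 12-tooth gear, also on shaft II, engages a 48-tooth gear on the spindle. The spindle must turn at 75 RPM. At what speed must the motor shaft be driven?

Overall ratio R = 0.8 × 4 = 3.2.
Required input speed = output speed × R = 75 × 3.2 = 240 RPM.

240 RPM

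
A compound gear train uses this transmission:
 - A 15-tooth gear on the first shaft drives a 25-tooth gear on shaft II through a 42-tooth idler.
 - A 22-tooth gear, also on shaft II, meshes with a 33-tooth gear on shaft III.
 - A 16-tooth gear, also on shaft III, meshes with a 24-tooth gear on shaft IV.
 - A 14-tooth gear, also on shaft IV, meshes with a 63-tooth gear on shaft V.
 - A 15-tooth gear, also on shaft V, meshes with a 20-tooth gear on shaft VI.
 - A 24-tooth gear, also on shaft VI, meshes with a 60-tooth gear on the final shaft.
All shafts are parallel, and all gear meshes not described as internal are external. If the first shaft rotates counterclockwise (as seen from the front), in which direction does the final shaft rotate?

the first shaft → shaft II: driver → idler → driven is 2 external meshes, 2 reversals → CCW.
shaft II → shaft III: external mesh, 1 reversal → CW.
shaft III → shaft IV: external mesh, 1 reversal → CCW.
shaft IV → shaft V: external mesh, 1 reversal → CW.
shaft V → shaft VI: external mesh, 1 reversal → CCW.
shaft VI → the final shaft: external mesh, 1 reversal → CW.
7 reversals in total — an odd number — so the final shaft turns opposite to the first shaft.

clockwise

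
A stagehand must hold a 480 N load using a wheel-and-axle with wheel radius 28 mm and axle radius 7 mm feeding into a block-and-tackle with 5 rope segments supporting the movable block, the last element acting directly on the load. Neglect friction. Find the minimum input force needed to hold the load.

Wheel-and-axle MA = R/r = 28/7 = 4.
Block-and-tackle MA = number of supporting rope parts = 5.
Combined ideal MA = 4 × 5 = 20.
Effort = load / MA = 480 / 20 = 24 N.

24 N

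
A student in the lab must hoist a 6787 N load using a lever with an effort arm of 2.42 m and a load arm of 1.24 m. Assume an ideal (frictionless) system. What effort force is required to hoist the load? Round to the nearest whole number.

Lever MA = effort arm / load arm = 2.42/1.24 = 1.9516.
Effort = load / MA = 6787 / 1.9516 = 3477.6 N.

3478 N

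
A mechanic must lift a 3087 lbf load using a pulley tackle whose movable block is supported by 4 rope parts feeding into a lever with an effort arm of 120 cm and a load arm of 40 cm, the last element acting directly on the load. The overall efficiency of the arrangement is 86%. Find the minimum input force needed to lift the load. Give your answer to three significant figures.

Block-and-tackle MA = number of supporting rope parts = 4.
Lever MA = effort arm / load arm = 120/40 = 3.
Combined ideal MA = 4 × 3 = 12.
Actual MA = 12 × 0.86 = 10.32.
Effort = load / actual MA = 3087 / 10.32 = 299.13 lbf.

299 lbf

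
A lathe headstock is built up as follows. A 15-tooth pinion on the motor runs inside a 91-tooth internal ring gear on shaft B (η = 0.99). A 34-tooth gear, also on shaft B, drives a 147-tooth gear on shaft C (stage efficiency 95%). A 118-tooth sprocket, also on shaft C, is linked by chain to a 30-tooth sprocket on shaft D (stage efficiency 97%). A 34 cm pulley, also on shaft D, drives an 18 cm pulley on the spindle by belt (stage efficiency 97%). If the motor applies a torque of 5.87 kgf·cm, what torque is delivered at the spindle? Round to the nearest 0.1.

internal gear 91/15 = 6.0667 → τ = 5.87·6.0667·0.99 = 35.255 kgf·cm
gear mesh 147/34 = 4.3235 → τ = 35.255·4.3235·0.95 = 144.81 kgf·cm
chain 30/118 = 0.25424 → τ = 144.81·0.25424·0.97 = 35.711 kgf·cm
belt 18/34 = 0.52941 → τ = 35.711·0.52941·0.97 = 18.338 kgf·cm

18.3 kgf·cm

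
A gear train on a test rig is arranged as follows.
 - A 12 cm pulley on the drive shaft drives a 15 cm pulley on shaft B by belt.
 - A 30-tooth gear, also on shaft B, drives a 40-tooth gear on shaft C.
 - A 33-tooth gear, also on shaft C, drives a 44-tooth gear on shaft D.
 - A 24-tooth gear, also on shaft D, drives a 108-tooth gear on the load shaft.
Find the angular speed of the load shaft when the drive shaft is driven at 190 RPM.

belt 15/12 = 1.25 → 190/1.25 = 152 RPM
gear mesh 40/30 = 1.3333 → 152/1.3333 = 114 RPM
gear mesh 44/33 = 1.3333 → 114/1.3333 = 85.5 RPM
gear mesh 108/24 = 4.5 → 85.5/4.5 = 19 RPM

19 RPM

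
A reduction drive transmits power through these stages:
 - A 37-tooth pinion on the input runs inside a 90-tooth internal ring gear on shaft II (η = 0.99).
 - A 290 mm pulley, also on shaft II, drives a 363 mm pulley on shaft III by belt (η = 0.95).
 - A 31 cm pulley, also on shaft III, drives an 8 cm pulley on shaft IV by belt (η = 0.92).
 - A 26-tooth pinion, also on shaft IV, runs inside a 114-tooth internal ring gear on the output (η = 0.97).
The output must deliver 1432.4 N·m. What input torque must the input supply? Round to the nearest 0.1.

Overall ratio R = 2.4324 × 1.2517 × 0.25806 × 4.3846 = 3.4452; overall efficiency η = 0.99 × 0.95 × 0.92 × 0.97 = 0.8393.
Input torque = output torque / (R × η) = 1432.4 / (3.4452 × 0.8393) = 495.38 N·m.

495.4 N·m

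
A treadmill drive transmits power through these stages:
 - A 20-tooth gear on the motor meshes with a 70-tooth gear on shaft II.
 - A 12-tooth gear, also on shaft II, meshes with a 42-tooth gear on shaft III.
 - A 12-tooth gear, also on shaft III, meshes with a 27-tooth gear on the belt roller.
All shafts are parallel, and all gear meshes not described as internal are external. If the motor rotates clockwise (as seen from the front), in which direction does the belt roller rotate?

counterclockwise

the motor → shaft II: external mesh, 1 reversal → CCW.
shaft II → shaft III: external mesh, 1 reversal → CW.
shaft III → the belt roller: external mesh, 1 reversal → CCW.
3 reversals in total — an odd number — so the belt roller turns opposite to the motor.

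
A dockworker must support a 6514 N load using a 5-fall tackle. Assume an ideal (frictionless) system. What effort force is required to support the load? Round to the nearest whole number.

Block-and-tackle MA = number of supporting rope parts = 5.
Effort = load / MA = 6514 / 5 = 1302.8 N.

1303 N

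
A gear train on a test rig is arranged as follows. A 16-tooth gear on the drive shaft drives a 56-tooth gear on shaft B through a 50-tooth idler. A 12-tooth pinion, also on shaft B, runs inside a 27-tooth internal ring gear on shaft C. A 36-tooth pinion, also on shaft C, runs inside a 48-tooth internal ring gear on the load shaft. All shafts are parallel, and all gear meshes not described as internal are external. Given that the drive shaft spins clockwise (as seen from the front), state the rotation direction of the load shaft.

the drive shaft → shaft B: driver → idler → driven is 2 external meshes, 2 reversals → CW.
shaft B → shaft C: internal mesh, same direction → CW.
shaft C → the load shaft: internal mesh, same direction → CW.
2 reversals in total — an even number — so the load shaft turns the same way as the drive shaft.

clockwise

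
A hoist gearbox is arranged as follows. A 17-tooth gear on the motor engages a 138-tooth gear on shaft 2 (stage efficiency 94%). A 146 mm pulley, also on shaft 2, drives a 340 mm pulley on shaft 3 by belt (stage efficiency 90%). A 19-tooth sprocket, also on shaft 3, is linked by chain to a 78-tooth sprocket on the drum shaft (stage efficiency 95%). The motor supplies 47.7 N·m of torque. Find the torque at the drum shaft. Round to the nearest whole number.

2975 N·m

After the gear mesh (138/17): 47.7 × 8.1176 × 0.94 = 363.98 N·m
After the belt (340/146): 363.98 × 2.3288 × 0.90 = 762.86 N·m
After the chain (78/19): 762.86 × 4.1053 × 0.95 = 2975.2 N·m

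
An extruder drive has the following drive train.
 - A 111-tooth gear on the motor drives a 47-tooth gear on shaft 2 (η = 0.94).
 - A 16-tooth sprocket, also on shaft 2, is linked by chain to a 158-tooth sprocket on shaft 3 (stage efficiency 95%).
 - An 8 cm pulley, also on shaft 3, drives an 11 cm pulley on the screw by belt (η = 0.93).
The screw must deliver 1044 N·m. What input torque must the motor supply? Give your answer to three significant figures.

Overall ratio R = 0.42342 × 9.875 × 1.375 = 5.7493; overall efficiency η = 0.94 × 0.95 × 0.93 = 0.8305.
Input torque = output torque / (R × η) = 1044 / (5.7493 × 0.8305) = 218.65 N·m.

219 N·m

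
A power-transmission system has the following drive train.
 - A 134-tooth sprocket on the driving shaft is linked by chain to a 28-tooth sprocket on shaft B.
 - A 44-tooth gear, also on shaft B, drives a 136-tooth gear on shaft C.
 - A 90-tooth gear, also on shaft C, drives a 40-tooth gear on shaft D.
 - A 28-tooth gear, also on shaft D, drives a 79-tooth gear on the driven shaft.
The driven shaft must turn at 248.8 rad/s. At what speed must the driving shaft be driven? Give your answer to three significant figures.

Overall ratio R = 0.20896 × 3.0909 × 0.44444 × 2.8214 = 0.80989.
Required input speed = output speed × R = 248.8 × 0.80989 = 201.5 rad/s.

202 rad/s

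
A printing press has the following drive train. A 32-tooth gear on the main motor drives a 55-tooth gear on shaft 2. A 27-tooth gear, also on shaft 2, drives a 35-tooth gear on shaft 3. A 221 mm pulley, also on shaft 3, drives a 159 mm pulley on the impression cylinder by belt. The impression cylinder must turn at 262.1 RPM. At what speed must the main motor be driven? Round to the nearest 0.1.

420.1 RPM

Overall ratio R = 1.7188 × 1.2963 × 0.71946 = 1.603.
Required input speed = output speed × R = 262.1 × 1.603 = 420.14 RPM.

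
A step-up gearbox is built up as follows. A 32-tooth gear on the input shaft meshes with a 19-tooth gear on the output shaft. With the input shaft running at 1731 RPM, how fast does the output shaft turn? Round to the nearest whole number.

2915 RPM

Gear mesh: ratio = 19/32 = 0.59375, so the output shaft turns at 1731 / 0.59375 = 2915.4 RPM.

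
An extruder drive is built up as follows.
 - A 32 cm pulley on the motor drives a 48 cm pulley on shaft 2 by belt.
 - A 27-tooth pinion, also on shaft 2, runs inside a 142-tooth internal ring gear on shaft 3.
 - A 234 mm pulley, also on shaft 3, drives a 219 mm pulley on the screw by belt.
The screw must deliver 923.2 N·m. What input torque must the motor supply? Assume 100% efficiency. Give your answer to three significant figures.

Overall ratio R = 1.5 × 5.2593 × 0.9359 = 7.3832.
Input torque = output torque / R = 923.2 / 7.3832 = 125.04 N·m.

125 N·m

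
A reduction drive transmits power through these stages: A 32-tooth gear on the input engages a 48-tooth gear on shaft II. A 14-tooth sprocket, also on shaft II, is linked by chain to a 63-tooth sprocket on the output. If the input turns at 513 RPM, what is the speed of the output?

gear mesh 48/32 = 1.5 → 513/1.5 = 342 RPM
chain 63/14 = 4.5 → 342/4.5 = 76 RPM

76 RPM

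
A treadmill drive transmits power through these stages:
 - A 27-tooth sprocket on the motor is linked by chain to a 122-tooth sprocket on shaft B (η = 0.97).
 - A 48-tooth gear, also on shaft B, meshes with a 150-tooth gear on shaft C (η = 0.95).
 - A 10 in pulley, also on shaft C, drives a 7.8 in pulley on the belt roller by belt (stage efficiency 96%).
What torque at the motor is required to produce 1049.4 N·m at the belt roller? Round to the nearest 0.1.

107.7 N·m

Overall ratio R = 4.5185 × 3.125 × 0.78 = 11.014; overall efficiency η = 0.97 × 0.95 × 0.96 = 0.8846.
Input torque = output torque / (R × η) = 1049.4 / (11.014 × 0.8846) = 107.7 N·m.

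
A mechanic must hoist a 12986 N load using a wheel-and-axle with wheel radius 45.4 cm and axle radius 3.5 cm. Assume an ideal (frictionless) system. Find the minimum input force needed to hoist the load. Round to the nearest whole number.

1001 N

Wheel-and-axle MA = R/r = 45.4/3.5 = 12.971.
Effort = load / MA = 12986 / 12.971 = 1001.1 N.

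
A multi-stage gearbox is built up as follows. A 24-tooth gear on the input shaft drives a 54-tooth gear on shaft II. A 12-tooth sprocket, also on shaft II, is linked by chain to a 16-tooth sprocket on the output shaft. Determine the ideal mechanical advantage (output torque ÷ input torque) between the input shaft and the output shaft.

Each stage contributes driven/driver: gear mesh 54/24 = 2.25, chain 16/12 = 1.3333.
Overall: 2.25 × 1.3333 = 3.

3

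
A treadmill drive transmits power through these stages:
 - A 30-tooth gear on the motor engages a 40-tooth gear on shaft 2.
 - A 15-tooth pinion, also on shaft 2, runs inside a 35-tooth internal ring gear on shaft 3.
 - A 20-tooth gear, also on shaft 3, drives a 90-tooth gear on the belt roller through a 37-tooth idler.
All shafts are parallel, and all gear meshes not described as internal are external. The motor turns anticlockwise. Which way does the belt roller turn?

the motor → shaft 2: external mesh, 1 reversal → CW.
shaft 2 → shaft 3: internal mesh, same direction → CW.
shaft 3 → the belt roller: driver → idler → driven is 2 external meshes, 2 reversals → CW.
3 reversals in total — an odd number — so the belt roller turns opposite to the motor.

clockwise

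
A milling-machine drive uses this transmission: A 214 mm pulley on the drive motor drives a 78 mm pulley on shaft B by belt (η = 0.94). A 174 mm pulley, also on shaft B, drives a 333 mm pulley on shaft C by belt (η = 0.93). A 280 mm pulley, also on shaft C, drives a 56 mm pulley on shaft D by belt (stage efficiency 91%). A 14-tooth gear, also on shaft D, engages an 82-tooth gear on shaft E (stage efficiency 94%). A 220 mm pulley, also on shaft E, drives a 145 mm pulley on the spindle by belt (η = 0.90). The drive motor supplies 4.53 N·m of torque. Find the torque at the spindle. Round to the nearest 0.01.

1.64 N·m

belt 78/214 = 0.36449 → τ = 4.53·0.36449·0.94 = 1.5521 N·m
belt 333/174 = 1.9138 → τ = 1.5521·1.9138·0.93 = 2.7624 N·m
belt 56/280 = 0.2 → τ = 2.7624·0.2·0.91 = 0.50275 N·m
gear mesh 82/14 = 5.8571 → τ = 0.50275·5.8571·0.94 = 2.768 N·m
belt 145/220 = 0.65909 → τ = 2.768·0.65909·0.90 = 1.6419 N·m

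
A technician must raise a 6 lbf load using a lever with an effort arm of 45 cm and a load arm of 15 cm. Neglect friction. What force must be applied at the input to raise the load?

Lever MA = effort arm / load arm = 45/15 = 3.
Effort = load / MA = 6 / 3 = 2 lbf.

2 lbf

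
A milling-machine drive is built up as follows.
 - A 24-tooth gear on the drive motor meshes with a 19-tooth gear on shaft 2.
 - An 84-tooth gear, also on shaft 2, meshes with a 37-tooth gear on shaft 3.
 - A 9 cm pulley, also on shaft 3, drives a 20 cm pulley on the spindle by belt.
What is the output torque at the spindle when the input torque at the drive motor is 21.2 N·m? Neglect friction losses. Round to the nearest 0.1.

Gear mesh: ratio = 19/24 = 0.79167; torque at shaft 2 = 21.2 × 0.79167 = 16.783 N·m.
Gear mesh: ratio = 37/84 = 0.44048; torque at shaft 3 = 16.783 × 0.44048 = 7.3927 N·m.
Belt: ratio = 20/9 = 2.2222; torque at the spindle = 7.3927 × 2.2222 = 16.428 N·m.

16.4 N·m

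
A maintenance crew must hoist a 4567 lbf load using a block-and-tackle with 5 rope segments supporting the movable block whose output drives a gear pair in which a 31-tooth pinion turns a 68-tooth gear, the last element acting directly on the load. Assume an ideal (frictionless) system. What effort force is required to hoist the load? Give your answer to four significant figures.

Block-and-tackle MA = number of supporting rope parts = 5.
Gear pair MA = 68/31 = 2.1935.
Combined ideal MA = 5 × 2.1935 = 10.968.
Effort = load / MA = 4567 / 10.968 = 416.4 lbf.

416.4 lbf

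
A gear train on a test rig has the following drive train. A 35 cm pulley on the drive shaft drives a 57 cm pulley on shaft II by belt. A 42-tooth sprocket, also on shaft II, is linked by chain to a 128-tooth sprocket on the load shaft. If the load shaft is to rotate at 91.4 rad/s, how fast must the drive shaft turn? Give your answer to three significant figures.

Overall ratio R = 1.6286 × 3.0476 = 4.9633.
Required input speed = output speed × R = 91.4 × 4.9633 = 453.64 rad/s.

454 rad/s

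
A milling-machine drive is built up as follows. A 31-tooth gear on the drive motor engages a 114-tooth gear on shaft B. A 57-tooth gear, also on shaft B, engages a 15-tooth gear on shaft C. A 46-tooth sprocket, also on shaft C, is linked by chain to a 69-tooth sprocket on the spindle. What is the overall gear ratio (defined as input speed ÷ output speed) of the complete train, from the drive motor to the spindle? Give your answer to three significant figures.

Each stage contributes driven/driver: gear mesh 114/31 = 3.6774, gear mesh 15/57 = 0.26316, chain 69/46 = 1.5.
Overall: 3.6774 × 0.26316 × 1.5 = 1.4516.

1.45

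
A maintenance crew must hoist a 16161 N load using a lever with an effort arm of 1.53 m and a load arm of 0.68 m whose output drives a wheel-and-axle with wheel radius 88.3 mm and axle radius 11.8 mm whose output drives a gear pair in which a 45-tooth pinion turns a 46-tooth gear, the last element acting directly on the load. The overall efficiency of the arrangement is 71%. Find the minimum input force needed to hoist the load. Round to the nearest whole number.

Lever MA = effort arm / load arm = 1.53/0.68 = 2.25.
Wheel-and-axle MA = R/r = 88.3/11.8 = 7.4831.
Gear pair MA = 46/45 = 1.0222.
Combined ideal MA = 2.25 × 7.4831 × 1.0222 = 17.211.
Actual MA = 17.211 × 0.71 = 12.22.
Effort = load / actual MA = 16161 / 12.22 = 1322.5 N.

1323 N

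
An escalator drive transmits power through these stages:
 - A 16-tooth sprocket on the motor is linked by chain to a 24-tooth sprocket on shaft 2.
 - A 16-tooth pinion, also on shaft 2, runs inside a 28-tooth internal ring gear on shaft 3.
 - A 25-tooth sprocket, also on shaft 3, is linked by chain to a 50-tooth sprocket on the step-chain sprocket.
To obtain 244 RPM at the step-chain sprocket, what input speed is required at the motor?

Overall ratio R = 1.5 × 1.75 × 2 = 5.25.
Required input speed = output speed × R = 244 × 5.25 = 1281 RPM.

1281 RPM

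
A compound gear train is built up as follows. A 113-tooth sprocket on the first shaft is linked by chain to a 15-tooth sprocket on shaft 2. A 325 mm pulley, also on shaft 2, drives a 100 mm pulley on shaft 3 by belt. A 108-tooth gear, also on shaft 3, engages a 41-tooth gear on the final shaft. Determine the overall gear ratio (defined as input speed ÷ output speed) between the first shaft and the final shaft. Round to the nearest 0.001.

0.016

Each stage contributes driven/driver: chain 15/113 = 0.13274, belt 100/325 = 0.30769, gear mesh 41/108 = 0.37963.
Overall: 0.13274 × 0.30769 × 0.37963 = 0.015506.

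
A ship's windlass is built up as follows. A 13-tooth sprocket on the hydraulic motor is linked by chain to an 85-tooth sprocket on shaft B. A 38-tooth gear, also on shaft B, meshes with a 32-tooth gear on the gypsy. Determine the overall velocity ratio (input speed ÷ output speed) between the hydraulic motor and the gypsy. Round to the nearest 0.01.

Each stage contributes driven/driver: chain 85/13 = 6.5385, gear mesh 32/38 = 0.84211.
Overall: 6.5385 × 0.84211 = 5.5061.

5.51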